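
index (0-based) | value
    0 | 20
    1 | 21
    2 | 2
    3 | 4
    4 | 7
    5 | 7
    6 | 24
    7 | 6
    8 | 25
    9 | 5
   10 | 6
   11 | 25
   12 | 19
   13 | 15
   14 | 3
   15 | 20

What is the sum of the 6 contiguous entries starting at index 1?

65

Elements at indices 1..6: 21, 2, 4, 7, 7, 24
sum(21, 2, 4, 7, 7, 24) = 65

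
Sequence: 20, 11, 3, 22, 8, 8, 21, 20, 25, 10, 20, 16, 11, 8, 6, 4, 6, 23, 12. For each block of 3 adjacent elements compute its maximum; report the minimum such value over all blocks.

6

20 11 3 → max 20
11 3 22 → max 22
3 22 8 → max 22
22 8 8 → max 22
8 8 21 → max 21
8 21 20 → max 21
21 20 25 → max 25
20 25 10 → max 25
25 10 20 → max 25
10 20 16 → max 20
20 16 11 → max 20
16 11 8 → max 16
11 8 6 → max 11
8 6 4 → max 8
6 4 6 → max 6
4 6 23 → max 23
6 23 12 → max 23
Minimum of these is 6.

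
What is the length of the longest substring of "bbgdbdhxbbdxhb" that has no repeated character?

4

[b] len 1
[b] len 1
[b, g] len 2
[b, g, d] len 3
[g, d, b] len 3
[b, d] len 2
[b, d, h] len 3
[b, d, h, x] len 4
[d, h, x, b] len 4
[b] len 1
[b, d] len 2
[b, d, x] len 3
[b, d, x, h] len 4
[d, x, h, b] len 4
Longest all-distinct length: 4.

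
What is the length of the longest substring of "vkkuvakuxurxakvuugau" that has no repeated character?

[v] len 1
[v, k] len 2
[k] len 1
[k, u] len 2
[k, u, v] len 3
[k, u, v, a] len 4
[u, v, a, k] len 4
[v, a, k, u] len 4
[v, a, k, u, x] len 5
[x, u] len 2
[x, u, r] len 3
[u, r, x] len 3
[u, r, x, a] len 4
[u, r, x, a, k] len 5
[u, r, x, a, k, v] len 6
[r, x, a, k, v, u] len 6
[u] len 1
[u, g] len 2
[u, g, a] len 3
[g, a, u] len 3
Longest all-distinct length: 6.

6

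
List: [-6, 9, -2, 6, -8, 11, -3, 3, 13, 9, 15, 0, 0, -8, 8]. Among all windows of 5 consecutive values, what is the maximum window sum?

40

(-6, 9, -2, 6, -8) → sum -1
(9, -2, 6, -8, 11) → sum 16
(-2, 6, -8, 11, -3) → sum 4
(6, -8, 11, -3, 3) → sum 9
(-8, 11, -3, 3, 13) → sum 16
(11, -3, 3, 13, 9) → sum 33
(-3, 3, 13, 9, 15) → sum 37
(3, 13, 9, 15, 0) → sum 40
(13, 9, 15, 0, 0) → sum 37
(9, 15, 0, 0, -8) → sum 16
(15, 0, 0, -8, 8) → sum 15
Maximum of these is 40.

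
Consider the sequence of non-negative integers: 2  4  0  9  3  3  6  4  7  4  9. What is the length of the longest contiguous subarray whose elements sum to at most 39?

add 2: [2] sum 2, len 1
add 4: [2, 4] sum 6, len 2
add 0: [2, 4, 0] sum 6, len 3
add 9: [2, 4, 0, 9] sum 15, len 4
add 3: [2, 4, 0, 9, 3] sum 18, len 5
add 3: [2, 4, 0, 9, 3, 3] sum 21, len 6
add 6: [2, 4, 0, 9, 3, 3, 6] sum 27, len 7
add 4: [2, 4, 0, 9, 3, 3, 6, 4] sum 31, len 8
add 7: [2, 4, 0, 9, 3, 3, 6, 4, 7] sum 38, len 9
add 4: [0, 9, 3, 3, 6, 4, 7, 4] sum 36, len 8
add 9: [3, 3, 6, 4, 7, 4, 9] sum 36, len 7
Longest length seen: 9.

9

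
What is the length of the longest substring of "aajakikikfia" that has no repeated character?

4

add a: [a] len 1
add a (repeat a, move left end past it): [a] len 1
add j: [a, j] len 2
add a (repeat a, move left end past it): [j, a] len 2
add k: [j, a, k] len 3
add i: [j, a, k, i] len 4
add k (repeat k, move left end past it): [i, k] len 2
add i (repeat i, move left end past it): [k, i] len 2
add k (repeat k, move left end past it): [i, k] len 2
add f: [i, k, f] len 3
add i (repeat i, move left end past it): [k, f, i] len 3
add a: [k, f, i, a] len 4
Longest all-distinct length: 4.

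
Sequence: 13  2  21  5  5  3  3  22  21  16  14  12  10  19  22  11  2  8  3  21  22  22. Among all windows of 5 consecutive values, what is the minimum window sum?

(13, 2, 21, 5, 5) → sum 46
(2, 21, 5, 5, 3) → sum 36
(21, 5, 5, 3, 3) → sum 37
(5, 5, 3, 3, 22) → sum 38
(5, 3, 3, 22, 21) → sum 54
(3, 3, 22, 21, 16) → sum 65
(3, 22, 21, 16, 14) → sum 76
(22, 21, 16, 14, 12) → sum 85
(21, 16, 14, 12, 10) → sum 73
(16, 14, 12, 10, 19) → sum 71
(14, 12, 10, 19, 22) → sum 77
(12, 10, 19, 22, 11) → sum 74
(10, 19, 22, 11, 2) → sum 64
(19, 22, 11, 2, 8) → sum 62
(22, 11, 2, 8, 3) → sum 46
(11, 2, 8, 3, 21) → sum 45
(2, 8, 3, 21, 22) → sum 56
(8, 3, 21, 22, 22) → sum 76
Minimum of these is 36.

36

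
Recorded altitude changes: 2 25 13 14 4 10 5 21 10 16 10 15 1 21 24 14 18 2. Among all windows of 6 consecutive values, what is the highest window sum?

[2, 25, 13, 14, 4, 10] → sum 68
[25, 13, 14, 4, 10, 5] → sum 71
[13, 14, 4, 10, 5, 21] → sum 67
[14, 4, 10, 5, 21, 10] → sum 64
[4, 10, 5, 21, 10, 16] → sum 66
[10, 5, 21, 10, 16, 10] → sum 72
[5, 21, 10, 16, 10, 15] → sum 77
[21, 10, 16, 10, 15, 1] → sum 73
[10, 16, 10, 15, 1, 21] → sum 73
[16, 10, 15, 1, 21, 24] → sum 87
[10, 15, 1, 21, 24, 14] → sum 85
[15, 1, 21, 24, 14, 18] → sum 93
[1, 21, 24, 14, 18, 2] → sum 80
Highest of these is 93.

93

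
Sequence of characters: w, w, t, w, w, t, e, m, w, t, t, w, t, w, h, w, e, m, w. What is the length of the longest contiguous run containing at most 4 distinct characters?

add w: window [w] (1 distinct), len 1
add w: window [w, w] (1 distinct), len 2
add t: window [w, w, t] (2 distinct), len 3
add w: window [w, w, t, w] (2 distinct), len 4
add w: window [w, w, t, w, w] (2 distinct), len 5
add t: window [w, w, t, w, w, t] (2 distinct), len 6
add e: window [w, w, t, w, w, t, e] (3 distinct), len 7
add m: window [w, w, t, w, w, t, e, m] (4 distinct), len 8
add w: window [w, w, t, w, w, t, e, m, w] (4 distinct), len 9
add t: window [w, w, t, w, w, t, e, m, w, t] (4 distinct), len 10
add t: window [w, w, t, w, w, t, e, m, w, t, t] (4 distinct), len 11
add w: window [w, w, t, w, w, t, e, m, w, t, t, w] (4 distinct), len 12
add t: window [w, w, t, w, w, t, e, m, w, t, t, w, t] (4 distinct), len 13
add w: window [w, w, t, w, w, t, e, m, w, t, t, w, t, w] (4 distinct), len 14
add h: window [m, w, t, t, w, t, w, h] (4 distinct), len 8
add w: window [m, w, t, t, w, t, w, h, w] (4 distinct), len 9
add e: window [w, t, t, w, t, w, h, w, e] (4 distinct), len 9
add m: window [w, h, w, e, m] (4 distinct), len 5
add w: window [w, h, w, e, m, w] (4 distinct), len 6
Longest length with ≤4 distinct: 14.

14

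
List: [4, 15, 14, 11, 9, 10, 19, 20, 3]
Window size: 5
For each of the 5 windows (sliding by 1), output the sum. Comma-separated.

Sliding a size-5 window across the 9 values:
(4, 15, 14, 11, 9) → sum 53
(15, 14, 11, 9, 10) → sum 59
(14, 11, 9, 10, 19) → sum 63
(11, 9, 10, 19, 20) → sum 69
(9, 10, 19, 20, 3) → sum 61

53, 59, 63, 69, 61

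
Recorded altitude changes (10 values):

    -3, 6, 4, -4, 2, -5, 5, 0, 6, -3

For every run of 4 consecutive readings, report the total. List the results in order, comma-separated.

Sliding a size-4 window across the 10 values:
-3 6 4 -4 → sum 3
6 4 -4 2 → sum 8
4 -4 2 -5 → sum -3
-4 2 -5 5 → sum -2
2 -5 5 0 → sum 2
-5 5 0 6 → sum 6
5 0 6 -3 → sum 8

3, 8, -3, -2, 2, 6, 8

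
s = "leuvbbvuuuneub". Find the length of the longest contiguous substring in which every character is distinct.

5

[l] len 1
[l, e] len 2
[l, e, u] len 3
[l, e, u, v] len 4
[l, e, u, v, b] len 5
[b] len 1
[b, v] len 2
[b, v, u] len 3
[u] len 1
[u] len 1
[u, n] len 2
[u, n, e] len 3
[n, e, u] len 3
[n, e, u, b] len 4
Longest all-distinct length: 5.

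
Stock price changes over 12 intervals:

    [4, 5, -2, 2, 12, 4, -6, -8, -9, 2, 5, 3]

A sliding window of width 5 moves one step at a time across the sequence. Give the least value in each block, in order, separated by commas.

-2, -2, -6, -8, -9, -9, -9, -9

[4, 5, -2, 2, 12] → min -2
[5, -2, 2, 12, 4] → min -2
[-2, 2, 12, 4, -6] → min -6
[2, 12, 4, -6, -8] → min -8
[12, 4, -6, -8, -9] → min -9
[4, -6, -8, -9, 2] → min -9
[-6, -8, -9, 2, 5] → min -9
[-8, -9, 2, 5, 3] → min -9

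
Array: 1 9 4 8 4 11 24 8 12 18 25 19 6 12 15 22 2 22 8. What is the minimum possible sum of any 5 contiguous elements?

26

[1, 9, 4, 8, 4] → sum 26
[9, 4, 8, 4, 11] → sum 36
[4, 8, 4, 11, 24] → sum 51
[8, 4, 11, 24, 8] → sum 55
[4, 11, 24, 8, 12] → sum 59
[11, 24, 8, 12, 18] → sum 73
[24, 8, 12, 18, 25] → sum 87
[8, 12, 18, 25, 19] → sum 82
[12, 18, 25, 19, 6] → sum 80
[18, 25, 19, 6, 12] → sum 80
[25, 19, 6, 12, 15] → sum 77
[19, 6, 12, 15, 22] → sum 74
[6, 12, 15, 22, 2] → sum 57
[12, 15, 22, 2, 22] → sum 73
[15, 22, 2, 22, 8] → sum 69
Minimum of these is 26.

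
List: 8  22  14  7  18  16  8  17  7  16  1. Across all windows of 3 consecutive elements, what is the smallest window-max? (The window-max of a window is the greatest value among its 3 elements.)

16

8 22 14 → max 22
22 14 7 → max 22
14 7 18 → max 18
7 18 16 → max 18
18 16 8 → max 18
16 8 17 → max 17
8 17 7 → max 17
17 7 16 → max 17
7 16 1 → max 16
Smallest of these is 16.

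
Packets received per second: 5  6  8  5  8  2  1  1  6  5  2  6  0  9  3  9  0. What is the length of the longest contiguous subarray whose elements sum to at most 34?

9

→ 5: sum 5, len 1
→ 6: sum 11, len 2
→ 8: sum 19, len 3
→ 5: sum 24, len 4
→ 8: sum 32, len 5
→ 2: sum 34, len 6
→ 1 (dropped 5): sum 30, len 6
→ 1: sum 31, len 7
→ 6 (dropped 6): sum 31, len 7
→ 5 (dropped 8): sum 28, len 7
→ 2: sum 30, len 8
→ 6 (dropped 5): sum 31, len 8
→ 0: sum 31, len 9
→ 9 (dropped 8): sum 32, len 9
→ 3 (dropped 2): sum 33, len 9
→ 9 (dropped 1, 1, 6): sum 34, len 7
→ 0: sum 34, len 8
Longest length seen: 9.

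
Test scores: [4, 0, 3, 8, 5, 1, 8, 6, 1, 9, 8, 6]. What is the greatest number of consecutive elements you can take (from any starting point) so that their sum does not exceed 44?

9

Extend to the right; shrink from the left whenever the sum exceeds 44:
add 4: [4] sum 4, len 1
add 0: [4, 0] sum 4, len 2
add 3: [4, 0, 3] sum 7, len 3
add 8: [4, 0, 3, 8] sum 15, len 4
add 5: [4, 0, 3, 8, 5] sum 20, len 5
add 1: [4, 0, 3, 8, 5, 1] sum 21, len 6
add 8: [4, 0, 3, 8, 5, 1, 8] sum 29, len 7
add 6: [4, 0, 3, 8, 5, 1, 8, 6] sum 35, len 8
add 1: [4, 0, 3, 8, 5, 1, 8, 6, 1] sum 36, len 9
add 9: [0, 3, 8, 5, 1, 8, 6, 1, 9] sum 41, len 9
add 8: [5, 1, 8, 6, 1, 9, 8] sum 38, len 7
add 6: [5, 1, 8, 6, 1, 9, 8, 6] sum 44, len 8
Longest length seen: 9.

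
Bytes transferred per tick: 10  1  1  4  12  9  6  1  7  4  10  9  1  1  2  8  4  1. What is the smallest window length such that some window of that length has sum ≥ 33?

5

add 10: running sum 10 < 33
add 1: running sum 11 < 33
add 1: running sum 12 < 33
add 4: running sum 16 < 33
add 12: running sum 28 < 33
end 5: [10, 1, 1, 4, 12, 9] sum 37, len 6
end 6: [1, 1, 4, 12, 9, 6] sum 33, len 6
end 7: [1, 4, 12, 9, 6, 1] sum 33, len 6
end 8: [12, 9, 6, 1, 7] sum 35, len 5
end 9: [12, 9, 6, 1, 7, 4] sum 39, len 6
end 10: [9, 6, 1, 7, 4, 10] sum 37, len 6
end 11: [6, 1, 7, 4, 10, 9] sum 37, len 6
end 12: [6, 1, 7, 4, 10, 9, 1] sum 38, len 7
end 13: [1, 7, 4, 10, 9, 1, 1] sum 33, len 7
end 14: [7, 4, 10, 9, 1, 1, 2] sum 34, len 7
end 15: [4, 10, 9, 1, 1, 2, 8] sum 35, len 7
end 16: [10, 9, 1, 1, 2, 8, 4] sum 35, len 7
end 17: [10, 9, 1, 1, 2, 8, 4, 1] sum 36, len 8
Shortest qualifying length: 5.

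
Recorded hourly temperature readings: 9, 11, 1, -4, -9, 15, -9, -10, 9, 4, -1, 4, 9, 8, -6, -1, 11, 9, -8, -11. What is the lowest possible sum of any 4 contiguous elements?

-13

Window sums for each of the 17 positions:
[9, 11, 1, -4] → sum 17
[11, 1, -4, -9] → sum -1
[1, -4, -9, 15] → sum 3
[-4, -9, 15, -9] → sum -7
[-9, 15, -9, -10] → sum -13
[15, -9, -10, 9] → sum 5
[-9, -10, 9, 4] → sum -6
[-10, 9, 4, -1] → sum 2
[9, 4, -1, 4] → sum 16
[4, -1, 4, 9] → sum 16
[-1, 4, 9, 8] → sum 20
[4, 9, 8, -6] → sum 15
[9, 8, -6, -1] → sum 10
[8, -6, -1, 11] → sum 12
[-6, -1, 11, 9] → sum 13
[-1, 11, 9, -8] → sum 11
[11, 9, -8, -11] → sum 1
Lowest of these is -13.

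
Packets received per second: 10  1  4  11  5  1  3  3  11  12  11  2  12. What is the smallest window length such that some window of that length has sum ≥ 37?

add 10: running sum 10 < 37
add 1: running sum 11 < 37
add 4: running sum 15 < 37
add 11: running sum 26 < 37
add 5: running sum 31 < 37
add 1: running sum 32 < 37
add 3: running sum 35 < 37
end 7: [10, 1, 4, 11, 5, 1, 3, 3] sum 38, len 8
end 8: [4, 11, 5, 1, 3, 3, 11] sum 38, len 7
end 9: [11, 5, 1, 3, 3, 11, 12] sum 46, len 7
end 10: [3, 11, 12, 11] sum 37, len 4
end 11: [3, 11, 12, 11, 2] sum 39, len 5
end 12: [12, 11, 2, 12] sum 37, len 4
Shortest qualifying length: 4.

4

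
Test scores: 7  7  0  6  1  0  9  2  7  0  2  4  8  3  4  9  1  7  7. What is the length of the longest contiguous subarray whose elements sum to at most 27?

9

Extend to the right; shrink from the left whenever the sum exceeds 27:
[7] sum 7 len 1
[7, 7] sum 14 len 2
[7, 7, 0] sum 14 len 3
[7, 7, 0, 6] sum 20 len 4
[7, 7, 0, 6, 1] sum 21 len 5
[7, 7, 0, 6, 1, 0] sum 21 len 6
[7, 0, 6, 1, 0, 9] sum 23 len 6
[7, 0, 6, 1, 0, 9, 2] sum 25 len 7
[0, 6, 1, 0, 9, 2, 7] sum 25 len 7
[0, 6, 1, 0, 9, 2, 7, 0] sum 25 len 8
[0, 6, 1, 0, 9, 2, 7, 0, 2] sum 27 len 9
[1, 0, 9, 2, 7, 0, 2, 4] sum 25 len 8
[2, 7, 0, 2, 4, 8] sum 23 len 6
[2, 7, 0, 2, 4, 8, 3] sum 26 len 7
[0, 2, 4, 8, 3, 4] sum 21 len 6
[8, 3, 4, 9] sum 24 len 4
[8, 3, 4, 9, 1] sum 25 len 5
[3, 4, 9, 1, 7] sum 24 len 5
[9, 1, 7, 7] sum 24 len 4
Longest length seen: 9.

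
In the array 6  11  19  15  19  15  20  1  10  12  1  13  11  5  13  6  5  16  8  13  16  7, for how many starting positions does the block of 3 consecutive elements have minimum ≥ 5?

6 11 19 → min 6  ≥ 5 ✓
11 19 15 → min 11  ≥ 5 ✓
19 15 19 → min 15  ≥ 5 ✓
15 19 15 → min 15  ≥ 5 ✓
19 15 20 → min 15  ≥ 5 ✓
15 20 1 → min 1
20 1 10 → min 1
1 10 12 → min 1
10 12 1 → min 1
12 1 13 → min 1
1 13 11 → min 1
13 11 5 → min 5  ≥ 5 ✓
11 5 13 → min 5  ≥ 5 ✓
5 13 6 → min 5  ≥ 5 ✓
13 6 5 → min 5  ≥ 5 ✓
6 5 16 → min 5  ≥ 5 ✓
5 16 8 → min 5  ≥ 5 ✓
16 8 13 → min 8  ≥ 5 ✓
8 13 16 → min 8  ≥ 5 ✓
13 16 7 → min 7  ≥ 5 ✓
14 windows satisfy the condition.

14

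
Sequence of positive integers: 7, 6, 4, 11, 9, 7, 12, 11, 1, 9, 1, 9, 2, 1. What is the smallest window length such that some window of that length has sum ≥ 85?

12

add 7: running sum 7 < 85
add 6: running sum 13 < 85
add 4: running sum 17 < 85
add 11: running sum 28 < 85
add 9: running sum 37 < 85
add 7: running sum 44 < 85
add 12: running sum 56 < 85
add 11: running sum 67 < 85
add 1: running sum 68 < 85
add 9: running sum 77 < 85
add 1: running sum 78 < 85
add 9: shortest ending here [7, 6, 4, 11, 9, 7, 12, 11, 1, 9, 1, 9] sum 87, len 12
add 2: shortest ending here [7, 6, 4, 11, 9, 7, 12, 11, 1, 9, 1, 9, 2] sum 89, len 13
add 1: shortest ending here [7, 6, 4, 11, 9, 7, 12, 11, 1, 9, 1, 9, 2, 1] sum 90, len 14
Shortest qualifying length: 12.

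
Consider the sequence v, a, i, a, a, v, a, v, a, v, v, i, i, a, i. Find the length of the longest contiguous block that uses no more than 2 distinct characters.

8

[v] 1 distinct, len 1
[v, a] 2 distinct, len 2
[a, i] 2 distinct, len 2
[a, i, a] 2 distinct, len 3
[a, i, a, a] 2 distinct, len 4
[a, a, v] 2 distinct, len 3
[a, a, v, a] 2 distinct, len 4
[a, a, v, a, v] 2 distinct, len 5
[a, a, v, a, v, a] 2 distinct, len 6
[a, a, v, a, v, a, v] 2 distinct, len 7
[a, a, v, a, v, a, v, v] 2 distinct, len 8
[v, v, i] 2 distinct, len 3
[v, v, i, i] 2 distinct, len 4
[i, i, a] 2 distinct, len 3
[i, i, a, i] 2 distinct, len 4
Longest length with ≤2 distinct: 8.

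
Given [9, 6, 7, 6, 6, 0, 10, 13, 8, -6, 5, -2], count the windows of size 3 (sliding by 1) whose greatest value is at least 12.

(9, 6, 7) → max 9
(6, 7, 6) → max 7
(7, 6, 6) → max 7
(6, 6, 0) → max 6
(6, 0, 10) → max 10
(0, 10, 13) → max 13  ≥ 12 ✓
(10, 13, 8) → max 13  ≥ 12 ✓
(13, 8, -6) → max 13  ≥ 12 ✓
(8, -6, 5) → max 8
(-6, 5, -2) → max 5
3 windows satisfy the condition.

3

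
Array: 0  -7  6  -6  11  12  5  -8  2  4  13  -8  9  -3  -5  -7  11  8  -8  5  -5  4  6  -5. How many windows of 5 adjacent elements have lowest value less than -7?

14

[0, -7, 6, -6, 11] → min -7
[-7, 6, -6, 11, 12] → min -7
[6, -6, 11, 12, 5] → min -6
[-6, 11, 12, 5, -8] → min -8  < -7 ✓
[11, 12, 5, -8, 2] → min -8  < -7 ✓
[12, 5, -8, 2, 4] → min -8  < -7 ✓
[5, -8, 2, 4, 13] → min -8  < -7 ✓
[-8, 2, 4, 13, -8] → min -8  < -7 ✓
[2, 4, 13, -8, 9] → min -8  < -7 ✓
[4, 13, -8, 9, -3] → min -8  < -7 ✓
[13, -8, 9, -3, -5] → min -8  < -7 ✓
[-8, 9, -3, -5, -7] → min -8  < -7 ✓
[9, -3, -5, -7, 11] → min -7
[-3, -5, -7, 11, 8] → min -7
[-5, -7, 11, 8, -8] → min -8  < -7 ✓
[-7, 11, 8, -8, 5] → min -8  < -7 ✓
[11, 8, -8, 5, -5] → min -8  < -7 ✓
[8, -8, 5, -5, 4] → min -8  < -7 ✓
[-8, 5, -5, 4, 6] → min -8  < -7 ✓
[5, -5, 4, 6, -5] → min -5
14 windows satisfy the condition.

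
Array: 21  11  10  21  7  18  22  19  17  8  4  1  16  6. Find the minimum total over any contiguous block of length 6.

52

(21, 11, 10, 21, 7, 18) → sum 88
(11, 10, 21, 7, 18, 22) → sum 89
(10, 21, 7, 18, 22, 19) → sum 97
(21, 7, 18, 22, 19, 17) → sum 104
(7, 18, 22, 19, 17, 8) → sum 91
(18, 22, 19, 17, 8, 4) → sum 88
(22, 19, 17, 8, 4, 1) → sum 71
(19, 17, 8, 4, 1, 16) → sum 65
(17, 8, 4, 1, 16, 6) → sum 52
Minimum of these is 52.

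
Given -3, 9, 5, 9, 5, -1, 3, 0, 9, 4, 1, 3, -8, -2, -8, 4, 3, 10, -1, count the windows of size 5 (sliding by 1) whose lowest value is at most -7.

7

[-3, 9, 5, 9, 5] → min -3
[9, 5, 9, 5, -1] → min -1
[5, 9, 5, -1, 3] → min -1
[9, 5, -1, 3, 0] → min -1
[5, -1, 3, 0, 9] → min -1
[-1, 3, 0, 9, 4] → min -1
[3, 0, 9, 4, 1] → min 0
[0, 9, 4, 1, 3] → min 0
[9, 4, 1, 3, -8] → min -8  ≤ -7 ✓
[4, 1, 3, -8, -2] → min -8  ≤ -7 ✓
[1, 3, -8, -2, -8] → min -8  ≤ -7 ✓
[3, -8, -2, -8, 4] → min -8  ≤ -7 ✓
[-8, -2, -8, 4, 3] → min -8  ≤ -7 ✓
[-2, -8, 4, 3, 10] → min -8  ≤ -7 ✓
[-8, 4, 3, 10, -1] → min -8  ≤ -7 ✓
7 windows satisfy the condition.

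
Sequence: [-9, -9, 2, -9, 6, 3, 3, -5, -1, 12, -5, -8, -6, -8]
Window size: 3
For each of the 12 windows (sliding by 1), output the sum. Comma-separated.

[-9, -9, 2] → sum -16
[-9, 2, -9] → sum -16
[2, -9, 6] → sum -1
[-9, 6, 3] → sum 0
[6, 3, 3] → sum 12
[3, 3, -5] → sum 1
[3, -5, -1] → sum -3
[-5, -1, 12] → sum 6
[-1, 12, -5] → sum 6
[12, -5, -8] → sum -1
[-5, -8, -6] → sum -19
[-8, -6, -8] → sum -22

-16, -16, -1, 0, 12, 1, -3, 6, 6, -1, -19, -22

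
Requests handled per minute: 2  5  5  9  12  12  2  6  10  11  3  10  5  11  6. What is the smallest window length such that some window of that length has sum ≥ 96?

add 2: running sum 2 < 96
add 5: running sum 7 < 96
add 5: running sum 12 < 96
add 9: running sum 21 < 96
add 12: running sum 33 < 96
add 12: running sum 45 < 96
add 2: running sum 47 < 96
add 6: running sum 53 < 96
add 10: running sum 63 < 96
add 11: running sum 74 < 96
add 3: running sum 77 < 96
add 10: running sum 87 < 96
add 5: running sum 92 < 96
end 13: [5, 9, 12, 12, 2, 6, 10, 11, 3, 10, 5, 11] sum 96, len 12
end 14: [9, 12, 12, 2, 6, 10, 11, 3, 10, 5, 11, 6] sum 97, len 12
Shortest qualifying length: 12.

12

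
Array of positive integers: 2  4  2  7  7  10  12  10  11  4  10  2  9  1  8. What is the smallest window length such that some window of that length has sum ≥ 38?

add 2: running sum 2 < 38
add 4: running sum 6 < 38
add 2: running sum 8 < 38
add 7: running sum 15 < 38
add 7: running sum 22 < 38
add 10: running sum 32 < 38
add 12: shortest ending here [2, 7, 7, 10, 12] sum 38, len 5
add 10: shortest ending here [7, 10, 12, 10] sum 39, len 4
add 11: shortest ending here [10, 12, 10, 11] sum 43, len 4
add 4: shortest ending here [10, 12, 10, 11, 4] sum 47, len 5
add 10: shortest ending here [12, 10, 11, 4, 10] sum 47, len 5
add 2: shortest ending here [12, 10, 11, 4, 10, 2] sum 49, len 6
add 9: shortest ending here [10, 11, 4, 10, 2, 9] sum 46, len 6
add 1: shortest ending here [10, 11, 4, 10, 2, 9, 1] sum 47, len 7
add 8: shortest ending here [11, 4, 10, 2, 9, 1, 8] sum 45, len 7
Shortest qualifying length: 4.

4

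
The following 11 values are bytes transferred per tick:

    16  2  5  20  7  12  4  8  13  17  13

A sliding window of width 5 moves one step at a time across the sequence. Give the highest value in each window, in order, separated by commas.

Sliding a size-5 window across the 11 values:
16 2 5 20 7 → max 20
2 5 20 7 12 → max 20
5 20 7 12 4 → max 20
20 7 12 4 8 → max 20
7 12 4 8 13 → max 13
12 4 8 13 17 → max 17
4 8 13 17 13 → max 17

20, 20, 20, 20, 13, 17, 17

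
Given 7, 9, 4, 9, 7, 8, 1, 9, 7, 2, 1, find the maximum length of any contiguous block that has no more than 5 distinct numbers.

9

[7] 1 distinct, len 1
[7, 9] 2 distinct, len 2
[7, 9, 4] 3 distinct, len 3
[7, 9, 4, 9] 3 distinct, len 4
[7, 9, 4, 9, 7] 3 distinct, len 5
[7, 9, 4, 9, 7, 8] 4 distinct, len 6
[7, 9, 4, 9, 7, 8, 1] 5 distinct, len 7
[7, 9, 4, 9, 7, 8, 1, 9] 5 distinct, len 8
[7, 9, 4, 9, 7, 8, 1, 9, 7] 5 distinct, len 9
[9, 7, 8, 1, 9, 7, 2] 5 distinct, len 7
[9, 7, 8, 1, 9, 7, 2, 1] 5 distinct, len 8
Longest length with ≤5 distinct: 9.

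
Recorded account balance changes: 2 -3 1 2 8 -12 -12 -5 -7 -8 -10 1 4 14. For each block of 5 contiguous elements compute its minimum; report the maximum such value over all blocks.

-3

(2, -3, 1, 2, 8) → min -3
(-3, 1, 2, 8, -12) → min -12
(1, 2, 8, -12, -12) → min -12
(2, 8, -12, -12, -5) → min -12
(8, -12, -12, -5, -7) → min -12
(-12, -12, -5, -7, -8) → min -12
(-12, -5, -7, -8, -10) → min -12
(-5, -7, -8, -10, 1) → min -10
(-7, -8, -10, 1, 4) → min -10
(-8, -10, 1, 4, 14) → min -10
Maximum of these is -3.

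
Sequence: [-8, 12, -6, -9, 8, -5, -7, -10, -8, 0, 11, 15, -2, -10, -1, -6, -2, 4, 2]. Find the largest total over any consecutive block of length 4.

24

[-8, 12, -6, -9] → sum -11
[12, -6, -9, 8] → sum 5
[-6, -9, 8, -5] → sum -12
[-9, 8, -5, -7] → sum -13
[8, -5, -7, -10] → sum -14
[-5, -7, -10, -8] → sum -30
[-7, -10, -8, 0] → sum -25
[-10, -8, 0, 11] → sum -7
[-8, 0, 11, 15] → sum 18
[0, 11, 15, -2] → sum 24
[11, 15, -2, -10] → sum 14
[15, -2, -10, -1] → sum 2
[-2, -10, -1, -6] → sum -19
[-10, -1, -6, -2] → sum -19
[-1, -6, -2, 4] → sum -5
[-6, -2, 4, 2] → sum -2
Largest of these is 24.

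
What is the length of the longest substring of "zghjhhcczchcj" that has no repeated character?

4

[z] len 1
[z, g] len 2
[z, g, h] len 3
[z, g, h, j] len 4
[j, h] len 2
[h] len 1
[h, c] len 2
[c] len 1
[c, z] len 2
[z, c] len 2
[z, c, h] len 3
[h, c] len 2
[h, c, j] len 3
Longest all-distinct length: 4.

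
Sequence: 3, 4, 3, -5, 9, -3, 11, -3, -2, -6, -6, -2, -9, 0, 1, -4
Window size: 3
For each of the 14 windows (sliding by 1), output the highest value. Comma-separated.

3 4 3 → max 4
4 3 -5 → max 4
3 -5 9 → max 9
-5 9 -3 → max 9
9 -3 11 → max 11
-3 11 -3 → max 11
11 -3 -2 → max 11
-3 -2 -6 → max -2
-2 -6 -6 → max -2
-6 -6 -2 → max -2
-6 -2 -9 → max -2
-2 -9 0 → max 0
-9 0 1 → max 1
0 1 -4 → max 1

4, 4, 9, 9, 11, 11, 11, -2, -2, -2, -2, 0, 1, 1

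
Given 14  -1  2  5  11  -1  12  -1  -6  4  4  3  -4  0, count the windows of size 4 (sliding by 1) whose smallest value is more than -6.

[14, -1, 2, 5] → min -1  > -6 ✓
[-1, 2, 5, 11] → min -1  > -6 ✓
[2, 5, 11, -1] → min -1  > -6 ✓
[5, 11, -1, 12] → min -1  > -6 ✓
[11, -1, 12, -1] → min -1  > -6 ✓
[-1, 12, -1, -6] → min -6
[12, -1, -6, 4] → min -6
[-1, -6, 4, 4] → min -6
[-6, 4, 4, 3] → min -6
[4, 4, 3, -4] → min -4  > -6 ✓
[4, 3, -4, 0] → min -4  > -6 ✓
7 windows satisfy the condition.

7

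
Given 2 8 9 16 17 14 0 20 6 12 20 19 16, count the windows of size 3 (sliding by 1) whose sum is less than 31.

(2, 8, 9) → sum 19  < 31 ✓
(8, 9, 16) → sum 33
(9, 16, 17) → sum 42
(16, 17, 14) → sum 47
(17, 14, 0) → sum 31
(14, 0, 20) → sum 34
(0, 20, 6) → sum 26  < 31 ✓
(20, 6, 12) → sum 38
(6, 12, 20) → sum 38
(12, 20, 19) → sum 51
(20, 19, 16) → sum 55
2 windows satisfy the condition.

2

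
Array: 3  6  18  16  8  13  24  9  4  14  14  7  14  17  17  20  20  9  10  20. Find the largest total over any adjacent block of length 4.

74

Window sums for each of the 17 positions:
(3, 6, 18, 16) → sum 43
(6, 18, 16, 8) → sum 48
(18, 16, 8, 13) → sum 55
(16, 8, 13, 24) → sum 61
(8, 13, 24, 9) → sum 54
(13, 24, 9, 4) → sum 50
(24, 9, 4, 14) → sum 51
(9, 4, 14, 14) → sum 41
(4, 14, 14, 7) → sum 39
(14, 14, 7, 14) → sum 49
(14, 7, 14, 17) → sum 52
(7, 14, 17, 17) → sum 55
(14, 17, 17, 20) → sum 68
(17, 17, 20, 20) → sum 74
(17, 20, 20, 9) → sum 66
(20, 20, 9, 10) → sum 59
(20, 9, 10, 20) → sum 59
Largest of these is 74.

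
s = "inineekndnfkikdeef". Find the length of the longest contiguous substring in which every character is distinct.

5

add i: [i] len 1
add n: [i, n] len 2
add i (repeat i, move left end past it): [n, i] len 2
add n (repeat n, move left end past it): [i, n] len 2
add e: [i, n, e] len 3
add e (repeat e, move left end past it): [e] len 1
add k: [e, k] len 2
add n: [e, k, n] len 3
add d: [e, k, n, d] len 4
add n (repeat n, move left end past it): [d, n] len 2
add f: [d, n, f] len 3
add k: [d, n, f, k] len 4
add i: [d, n, f, k, i] len 5
add k (repeat k, move left end past it): [i, k] len 2
add d: [i, k, d] len 3
add e: [i, k, d, e] len 4
add e (repeat e, move left end past it): [e] len 1
add f: [e, f] len 2
Longest all-distinct length: 5.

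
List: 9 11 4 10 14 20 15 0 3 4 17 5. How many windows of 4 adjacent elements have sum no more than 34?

4

[9, 11, 4, 10] → sum 34  ≤ 34 ✓
[11, 4, 10, 14] → sum 39
[4, 10, 14, 20] → sum 48
[10, 14, 20, 15] → sum 59
[14, 20, 15, 0] → sum 49
[20, 15, 0, 3] → sum 38
[15, 0, 3, 4] → sum 22  ≤ 34 ✓
[0, 3, 4, 17] → sum 24  ≤ 34 ✓
[3, 4, 17, 5] → sum 29  ≤ 34 ✓
4 windows satisfy the condition.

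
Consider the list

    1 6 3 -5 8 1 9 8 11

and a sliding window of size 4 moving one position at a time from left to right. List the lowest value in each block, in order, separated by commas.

1 6 3 -5 → min -5
6 3 -5 8 → min -5
3 -5 8 1 → min -5
-5 8 1 9 → min -5
8 1 9 8 → min 1
1 9 8 11 → min 1

-5, -5, -5, -5, 1, 1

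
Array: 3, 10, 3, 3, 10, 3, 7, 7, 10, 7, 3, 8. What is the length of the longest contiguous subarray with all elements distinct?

4

add 3: [3] len 1
add 10: [3, 10] len 2
add 3 (repeat 3, move left end past it): [10, 3] len 2
add 3 (repeat 3, move left end past it): [3] len 1
add 10: [3, 10] len 2
add 3 (repeat 3, move left end past it): [10, 3] len 2
add 7: [10, 3, 7] len 3
add 7 (repeat 7, move left end past it): [7] len 1
add 10: [7, 10] len 2
add 7 (repeat 7, move left end past it): [10, 7] len 2
add 3: [10, 7, 3] len 3
add 8: [10, 7, 3, 8] len 4
Longest all-distinct length: 4.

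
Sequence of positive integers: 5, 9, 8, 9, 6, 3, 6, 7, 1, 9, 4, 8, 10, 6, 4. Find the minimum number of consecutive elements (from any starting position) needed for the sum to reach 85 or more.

13

add 5: running sum 5 < 85
add 9: running sum 14 < 85
add 8: running sum 22 < 85
add 9: running sum 31 < 85
add 6: running sum 37 < 85
add 3: running sum 40 < 85
add 6: running sum 46 < 85
add 7: running sum 53 < 85
add 1: running sum 54 < 85
add 9: running sum 63 < 85
add 4: running sum 67 < 85
add 8: running sum 75 < 85
end 12: [5, 9, 8, 9, 6, 3, 6, 7, 1, 9, 4, 8, 10] sum 85, len 13
end 13: [9, 8, 9, 6, 3, 6, 7, 1, 9, 4, 8, 10, 6] sum 86, len 13
end 14: [9, 8, 9, 6, 3, 6, 7, 1, 9, 4, 8, 10, 6, 4] sum 90, len 14
Shortest qualifying length: 13.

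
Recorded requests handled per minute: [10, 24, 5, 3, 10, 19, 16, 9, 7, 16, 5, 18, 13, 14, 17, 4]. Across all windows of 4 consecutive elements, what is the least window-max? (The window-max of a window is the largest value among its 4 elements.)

16

10 24 5 3 → max 24
24 5 3 10 → max 24
5 3 10 19 → max 19
3 10 19 16 → max 19
10 19 16 9 → max 19
19 16 9 7 → max 19
16 9 7 16 → max 16
9 7 16 5 → max 16
7 16 5 18 → max 18
16 5 18 13 → max 18
5 18 13 14 → max 18
18 13 14 17 → max 18
13 14 17 4 → max 17
Least of these is 16.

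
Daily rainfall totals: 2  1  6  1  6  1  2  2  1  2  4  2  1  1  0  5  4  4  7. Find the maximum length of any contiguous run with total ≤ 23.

12

→ 2: sum 2, len 1
→ 1: sum 3, len 2
→ 6: sum 9, len 3
→ 1: sum 10, len 4
→ 6: sum 16, len 5
→ 1: sum 17, len 6
→ 2: sum 19, len 7
→ 2: sum 21, len 8
→ 1: sum 22, len 9
→ 2 (dropped 2): sum 22, len 9
→ 4 (dropped 1, 6): sum 19, len 8
→ 2: sum 21, len 9
→ 1: sum 22, len 10
→ 1: sum 23, len 11
→ 0: sum 23, len 12
→ 5 (dropped 1, 6): sum 21, len 11
→ 4 (dropped 1, 2): sum 22, len 10
→ 4 (dropped 2, 1): sum 23, len 9
→ 7 (dropped 2, 4, 2): sum 22, len 7
Longest length seen: 12.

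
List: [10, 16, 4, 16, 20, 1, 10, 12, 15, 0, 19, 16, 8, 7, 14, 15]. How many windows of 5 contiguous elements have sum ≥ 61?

3

[10, 16, 4, 16, 20] → sum 66  ≥ 61 ✓
[16, 4, 16, 20, 1] → sum 57
[4, 16, 20, 1, 10] → sum 51
[16, 20, 1, 10, 12] → sum 59
[20, 1, 10, 12, 15] → sum 58
[1, 10, 12, 15, 0] → sum 38
[10, 12, 15, 0, 19] → sum 56
[12, 15, 0, 19, 16] → sum 62  ≥ 61 ✓
[15, 0, 19, 16, 8] → sum 58
[0, 19, 16, 8, 7] → sum 50
[19, 16, 8, 7, 14] → sum 64  ≥ 61 ✓
[16, 8, 7, 14, 15] → sum 60
3 windows satisfy the condition.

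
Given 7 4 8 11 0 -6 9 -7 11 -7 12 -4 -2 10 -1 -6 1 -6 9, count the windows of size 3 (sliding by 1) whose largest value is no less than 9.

[7, 4, 8] → max 8
[4, 8, 11] → max 11  ≥ 9 ✓
[8, 11, 0] → max 11  ≥ 9 ✓
[11, 0, -6] → max 11  ≥ 9 ✓
[0, -6, 9] → max 9  ≥ 9 ✓
[-6, 9, -7] → max 9  ≥ 9 ✓
[9, -7, 11] → max 11  ≥ 9 ✓
[-7, 11, -7] → max 11  ≥ 9 ✓
[11, -7, 12] → max 12  ≥ 9 ✓
[-7, 12, -4] → max 12  ≥ 9 ✓
[12, -4, -2] → max 12  ≥ 9 ✓
[-4, -2, 10] → max 10  ≥ 9 ✓
[-2, 10, -1] → max 10  ≥ 9 ✓
[10, -1, -6] → max 10  ≥ 9 ✓
[-1, -6, 1] → max 1
[-6, 1, -6] → max 1
[1, -6, 9] → max 9  ≥ 9 ✓
14 windows satisfy the condition.

14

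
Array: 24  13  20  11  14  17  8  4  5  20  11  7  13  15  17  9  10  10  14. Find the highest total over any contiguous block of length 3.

57

Each size-3 window and its sum:
(24, 13, 20) → sum 57
(13, 20, 11) → sum 44
(20, 11, 14) → sum 45
(11, 14, 17) → sum 42
(14, 17, 8) → sum 39
(17, 8, 4) → sum 29
(8, 4, 5) → sum 17
(4, 5, 20) → sum 29
(5, 20, 11) → sum 36
(20, 11, 7) → sum 38
(11, 7, 13) → sum 31
(7, 13, 15) → sum 35
(13, 15, 17) → sum 45
(15, 17, 9) → sum 41
(17, 9, 10) → sum 36
(9, 10, 10) → sum 29
(10, 10, 14) → sum 34
Highest of these is 57.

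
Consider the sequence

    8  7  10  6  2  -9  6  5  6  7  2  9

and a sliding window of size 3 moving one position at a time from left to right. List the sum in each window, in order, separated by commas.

8 7 10 → sum 25
7 10 6 → sum 23
10 6 2 → sum 18
6 2 -9 → sum -1
2 -9 6 → sum -1
-9 6 5 → sum 2
6 5 6 → sum 17
5 6 7 → sum 18
6 7 2 → sum 15
7 2 9 → sum 18

25, 23, 18, -1, -1, 2, 17, 18, 15, 18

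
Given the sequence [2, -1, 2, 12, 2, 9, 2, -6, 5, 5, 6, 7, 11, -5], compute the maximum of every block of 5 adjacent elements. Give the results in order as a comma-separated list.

12, 12, 12, 12, 9, 9, 6, 7, 11, 11

[2, -1, 2, 12, 2] → max 12
[-1, 2, 12, 2, 9] → max 12
[2, 12, 2, 9, 2] → max 12
[12, 2, 9, 2, -6] → max 12
[2, 9, 2, -6, 5] → max 9
[9, 2, -6, 5, 5] → max 9
[2, -6, 5, 5, 6] → max 6
[-6, 5, 5, 6, 7] → max 7
[5, 5, 6, 7, 11] → max 11
[5, 6, 7, 11, -5] → max 11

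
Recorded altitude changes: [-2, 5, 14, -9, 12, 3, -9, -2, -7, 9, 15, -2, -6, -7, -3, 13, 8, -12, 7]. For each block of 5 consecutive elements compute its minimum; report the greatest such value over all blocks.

-7

-2 5 14 -9 12 → min -9
5 14 -9 12 3 → min -9
14 -9 12 3 -9 → min -9
-9 12 3 -9 -2 → min -9
12 3 -9 -2 -7 → min -9
3 -9 -2 -7 9 → min -9
-9 -2 -7 9 15 → min -9
-2 -7 9 15 -2 → min -7
-7 9 15 -2 -6 → min -7
9 15 -2 -6 -7 → min -7
15 -2 -6 -7 -3 → min -7
-2 -6 -7 -3 13 → min -7
-6 -7 -3 13 8 → min -7
-7 -3 13 8 -12 → min -12
-3 13 8 -12 7 → min -12
Greatest of these is -7.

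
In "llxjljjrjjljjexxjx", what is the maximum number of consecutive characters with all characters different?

3

[l] len 1
[l] len 1
[l, x] len 2
[l, x, j] len 3
[x, j, l] len 3
[l, j] len 2
[j] len 1
[j, r] len 2
[r, j] len 2
[j] len 1
[j, l] len 2
[l, j] len 2
[j] len 1
[j, e] len 2
[j, e, x] len 3
[x] len 1
[x, j] len 2
[j, x] len 2
Longest all-distinct length: 3.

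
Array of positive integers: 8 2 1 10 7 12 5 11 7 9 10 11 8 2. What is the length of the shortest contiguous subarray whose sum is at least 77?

add 8: running sum 8 < 77
add 2: running sum 10 < 77
add 1: running sum 11 < 77
add 10: running sum 21 < 77
add 7: running sum 28 < 77
add 12: running sum 40 < 77
add 5: running sum 45 < 77
add 11: running sum 56 < 77
add 7: running sum 63 < 77
add 9: running sum 72 < 77
end 10: [8, 2, 1, 10, 7, 12, 5, 11, 7, 9, 10] sum 82, len 11
end 11: [10, 7, 12, 5, 11, 7, 9, 10, 11] sum 82, len 9
end 12: [7, 12, 5, 11, 7, 9, 10, 11, 8] sum 80, len 9
end 13: [7, 12, 5, 11, 7, 9, 10, 11, 8, 2] sum 82, len 10
Shortest qualifying length: 9.

9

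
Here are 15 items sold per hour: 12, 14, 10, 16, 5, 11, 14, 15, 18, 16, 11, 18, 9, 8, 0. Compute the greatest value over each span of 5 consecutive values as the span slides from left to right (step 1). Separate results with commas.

16, 16, 16, 16, 18, 18, 18, 18, 18, 18, 18

12 14 10 16 5 → max 16
14 10 16 5 11 → max 16
10 16 5 11 14 → max 16
16 5 11 14 15 → max 16
5 11 14 15 18 → max 18
11 14 15 18 16 → max 18
14 15 18 16 11 → max 18
15 18 16 11 18 → max 18
18 16 11 18 9 → max 18
16 11 18 9 8 → max 18
11 18 9 8 0 → max 18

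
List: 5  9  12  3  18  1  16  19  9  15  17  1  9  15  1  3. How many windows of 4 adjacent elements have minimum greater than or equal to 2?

4

5 9 12 3 → min 3  ≥ 2 ✓
9 12 3 18 → min 3  ≥ 2 ✓
12 3 18 1 → min 1
3 18 1 16 → min 1
18 1 16 19 → min 1
1 16 19 9 → min 1
16 19 9 15 → min 9  ≥ 2 ✓
19 9 15 17 → min 9  ≥ 2 ✓
9 15 17 1 → min 1
15 17 1 9 → min 1
17 1 9 15 → min 1
1 9 15 1 → min 1
9 15 1 3 → min 1
4 windows satisfy the condition.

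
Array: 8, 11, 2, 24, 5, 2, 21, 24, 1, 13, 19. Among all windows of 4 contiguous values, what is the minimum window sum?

33

Each size-4 window and its sum:
8 11 2 24 → sum 45
11 2 24 5 → sum 42
2 24 5 2 → sum 33
24 5 2 21 → sum 52
5 2 21 24 → sum 52
2 21 24 1 → sum 48
21 24 1 13 → sum 59
24 1 13 19 → sum 57
Minimum of these is 33.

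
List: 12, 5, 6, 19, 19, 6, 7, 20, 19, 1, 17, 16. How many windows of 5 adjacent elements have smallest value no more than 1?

3

[12, 5, 6, 19, 19] → min 5
[5, 6, 19, 19, 6] → min 5
[6, 19, 19, 6, 7] → min 6
[19, 19, 6, 7, 20] → min 6
[19, 6, 7, 20, 19] → min 6
[6, 7, 20, 19, 1] → min 1  ≤ 1 ✓
[7, 20, 19, 1, 17] → min 1  ≤ 1 ✓
[20, 19, 1, 17, 16] → min 1  ≤ 1 ✓
3 windows satisfy the condition.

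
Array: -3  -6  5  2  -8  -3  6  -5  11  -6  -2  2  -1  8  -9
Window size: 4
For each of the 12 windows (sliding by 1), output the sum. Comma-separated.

-2, -7, -4, -3, -10, 9, 6, -2, 5, -7, 7, 0

Sliding a size-4 window across the 15 values:
(-3, -6, 5, 2) → sum -2
(-6, 5, 2, -8) → sum -7
(5, 2, -8, -3) → sum -4
(2, -8, -3, 6) → sum -3
(-8, -3, 6, -5) → sum -10
(-3, 6, -5, 11) → sum 9
(6, -5, 11, -6) → sum 6
(-5, 11, -6, -2) → sum -2
(11, -6, -2, 2) → sum 5
(-6, -2, 2, -1) → sum -7
(-2, 2, -1, 8) → sum 7
(2, -1, 8, -9) → sum 0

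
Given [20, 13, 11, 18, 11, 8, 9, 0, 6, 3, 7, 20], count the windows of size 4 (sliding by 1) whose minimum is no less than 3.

5

20 13 11 18 → min 11  ≥ 3 ✓
13 11 18 11 → min 11  ≥ 3 ✓
11 18 11 8 → min 8  ≥ 3 ✓
18 11 8 9 → min 8  ≥ 3 ✓
11 8 9 0 → min 0
8 9 0 6 → min 0
9 0 6 3 → min 0
0 6 3 7 → min 0
6 3 7 20 → min 3  ≥ 3 ✓
5 windows satisfy the condition.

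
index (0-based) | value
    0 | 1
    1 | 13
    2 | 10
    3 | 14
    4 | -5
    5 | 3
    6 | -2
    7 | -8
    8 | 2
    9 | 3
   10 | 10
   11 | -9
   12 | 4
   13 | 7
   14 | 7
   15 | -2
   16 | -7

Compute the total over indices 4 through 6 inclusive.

-4

Elements at indices 4..6: -5, 3, -2
sum(-5, 3, -2) = -4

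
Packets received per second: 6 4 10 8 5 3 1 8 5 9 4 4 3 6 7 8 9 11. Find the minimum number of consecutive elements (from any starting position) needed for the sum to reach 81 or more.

14

add 6: running sum 6 < 81
add 4: running sum 10 < 81
add 10: running sum 20 < 81
add 8: running sum 28 < 81
add 5: running sum 33 < 81
add 3: running sum 36 < 81
add 1: running sum 37 < 81
add 8: running sum 45 < 81
add 5: running sum 50 < 81
add 9: running sum 59 < 81
add 4: running sum 63 < 81
add 4: running sum 67 < 81
add 3: running sum 70 < 81
add 6: running sum 76 < 81
end 14: [6, 4, 10, 8, 5, 3, 1, 8, 5, 9, 4, 4, 3, 6, 7] sum 83, len 15
end 15: [10, 8, 5, 3, 1, 8, 5, 9, 4, 4, 3, 6, 7, 8] sum 81, len 14
end 16: [10, 8, 5, 3, 1, 8, 5, 9, 4, 4, 3, 6, 7, 8, 9] sum 90, len 15
end 17: [5, 3, 1, 8, 5, 9, 4, 4, 3, 6, 7, 8, 9, 11] sum 83, len 14
Shortest qualifying length: 14.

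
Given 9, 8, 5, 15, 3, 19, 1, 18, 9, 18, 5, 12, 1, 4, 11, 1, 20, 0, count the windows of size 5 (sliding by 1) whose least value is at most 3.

13

(9, 8, 5, 15, 3) → min 3  ≤ 3 ✓
(8, 5, 15, 3, 19) → min 3  ≤ 3 ✓
(5, 15, 3, 19, 1) → min 1  ≤ 3 ✓
(15, 3, 19, 1, 18) → min 1  ≤ 3 ✓
(3, 19, 1, 18, 9) → min 1  ≤ 3 ✓
(19, 1, 18, 9, 18) → min 1  ≤ 3 ✓
(1, 18, 9, 18, 5) → min 1  ≤ 3 ✓
(18, 9, 18, 5, 12) → min 5
(9, 18, 5, 12, 1) → min 1  ≤ 3 ✓
(18, 5, 12, 1, 4) → min 1  ≤ 3 ✓
(5, 12, 1, 4, 11) → min 1  ≤ 3 ✓
(12, 1, 4, 11, 1) → min 1  ≤ 3 ✓
(1, 4, 11, 1, 20) → min 1  ≤ 3 ✓
(4, 11, 1, 20, 0) → min 0  ≤ 3 ✓
13 windows satisfy the condition.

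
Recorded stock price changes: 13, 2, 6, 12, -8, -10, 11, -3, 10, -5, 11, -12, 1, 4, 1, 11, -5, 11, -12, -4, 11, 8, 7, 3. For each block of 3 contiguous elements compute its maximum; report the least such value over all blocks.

4

Window maxs for each of the 22 positions:
13 2 6 → max 13
2 6 12 → max 12
6 12 -8 → max 12
12 -8 -10 → max 12
-8 -10 11 → max 11
-10 11 -3 → max 11
11 -3 10 → max 11
-3 10 -5 → max 10
10 -5 11 → max 11
-5 11 -12 → max 11
11 -12 1 → max 11
-12 1 4 → max 4
1 4 1 → max 4
4 1 11 → max 11
1 11 -5 → max 11
11 -5 11 → max 11
-5 11 -12 → max 11
11 -12 -4 → max 11
-12 -4 11 → max 11
-4 11 8 → max 11
11 8 7 → max 11
8 7 3 → max 8
Least of these is 4.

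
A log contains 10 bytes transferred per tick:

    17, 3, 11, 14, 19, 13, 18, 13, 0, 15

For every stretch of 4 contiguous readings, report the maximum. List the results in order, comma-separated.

[17, 3, 11, 14] → max 17
[3, 11, 14, 19] → max 19
[11, 14, 19, 13] → max 19
[14, 19, 13, 18] → max 19
[19, 13, 18, 13] → max 19
[13, 18, 13, 0] → max 18
[18, 13, 0, 15] → max 18

17, 19, 19, 19, 19, 18, 18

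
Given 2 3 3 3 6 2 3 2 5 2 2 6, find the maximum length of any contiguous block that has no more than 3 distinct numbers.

8

Extend right; when distinct count exceeds 3, shrink from the left:
add 2: window [2] (1 distinct), len 1
add 3: window [2, 3] (2 distinct), len 2
add 3: window [2, 3, 3] (2 distinct), len 3
add 3: window [2, 3, 3, 3] (2 distinct), len 4
add 6: window [2, 3, 3, 3, 6] (3 distinct), len 5
add 2: window [2, 3, 3, 3, 6, 2] (3 distinct), len 6
add 3: window [2, 3, 3, 3, 6, 2, 3] (3 distinct), len 7
add 2: window [2, 3, 3, 3, 6, 2, 3, 2] (3 distinct), len 8
add 5: window [2, 3, 2, 5] (3 distinct), len 4
add 2: window [2, 3, 2, 5, 2] (3 distinct), len 5
add 2: window [2, 3, 2, 5, 2, 2] (3 distinct), len 6
add 6: window [2, 5, 2, 2, 6] (3 distinct), len 5
Longest length with ≤3 distinct: 8.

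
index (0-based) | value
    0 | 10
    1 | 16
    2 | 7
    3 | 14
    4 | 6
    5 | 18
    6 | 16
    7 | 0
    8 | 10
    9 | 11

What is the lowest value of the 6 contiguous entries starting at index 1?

6

Elements at indices 1..6: 16, 7, 14, 6, 18, 16
min(16, 7, 14, 6, 18, 16) = 6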